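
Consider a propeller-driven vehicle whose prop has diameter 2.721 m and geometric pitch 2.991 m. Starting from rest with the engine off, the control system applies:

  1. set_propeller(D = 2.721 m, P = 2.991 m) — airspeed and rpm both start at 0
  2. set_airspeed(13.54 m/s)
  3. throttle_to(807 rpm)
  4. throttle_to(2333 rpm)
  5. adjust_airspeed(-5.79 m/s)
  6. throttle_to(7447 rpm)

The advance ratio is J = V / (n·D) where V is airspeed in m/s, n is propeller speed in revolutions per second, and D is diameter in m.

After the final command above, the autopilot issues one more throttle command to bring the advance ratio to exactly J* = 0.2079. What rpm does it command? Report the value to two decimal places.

set_propeller: D = 2.721 m, P = 2.991 m (p = P/D = 1.099228); state ← (V=0, rpm=0)
set_airspeed(13.54): V ← 13.54 m/s
throttle_to(807): rpm ← 807
throttle_to(2333): rpm ← 2333
adjust_airspeed(-5.79): V ← 13.54 -5.79 = 7.75 m/s
throttle_to(7447): rpm ← 7447
final state: V = 7.75 m/s, rpm = 7447 → n = rpm/60 = 124.116667 rev/s
target J* = 0.2079; solve J* = V/(n·D) for n: n = V/(J*·D) = 7.75/(0.2079 × 2.721) = 13.699940 rev/s
rpm = 60·n = 821.996412

rpm = 822.00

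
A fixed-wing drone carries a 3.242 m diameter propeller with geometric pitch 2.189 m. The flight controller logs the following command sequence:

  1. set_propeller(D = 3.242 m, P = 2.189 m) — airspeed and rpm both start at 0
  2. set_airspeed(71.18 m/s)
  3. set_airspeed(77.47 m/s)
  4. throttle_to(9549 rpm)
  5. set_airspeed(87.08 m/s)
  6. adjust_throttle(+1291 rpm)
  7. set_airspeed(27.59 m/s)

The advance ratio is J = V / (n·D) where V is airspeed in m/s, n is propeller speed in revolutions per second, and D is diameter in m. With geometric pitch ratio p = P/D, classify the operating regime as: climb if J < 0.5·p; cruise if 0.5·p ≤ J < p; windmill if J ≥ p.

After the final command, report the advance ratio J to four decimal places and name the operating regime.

set_propeller: D = 3.242 m, P = 2.189 m (p = P/D = 0.675200); state ← (V=0, rpm=0)
set_airspeed(71.18): V ← 71.18 m/s
set_airspeed(77.47): V ← 77.47 m/s
throttle_to(9549): rpm ← 9549
set_airspeed(87.08): V ← 87.08 m/s
adjust_throttle(+1291): rpm ← 9549 +1291 = 10840
set_airspeed(27.59): V ← 27.59 m/s
final state: V = 27.59 m/s, rpm = 10840 → n = rpm/60 = 180.666667 rev/s
J = V / (n·D) = 27.59 / (180.666667 × 3.242) = 0.047104
regime bands: climb J<0.3376 | cruise [0.3376, 0.6752) | windmill J≥0.6752
J = 0.0471 → climb

J = 0.0471, regime = climb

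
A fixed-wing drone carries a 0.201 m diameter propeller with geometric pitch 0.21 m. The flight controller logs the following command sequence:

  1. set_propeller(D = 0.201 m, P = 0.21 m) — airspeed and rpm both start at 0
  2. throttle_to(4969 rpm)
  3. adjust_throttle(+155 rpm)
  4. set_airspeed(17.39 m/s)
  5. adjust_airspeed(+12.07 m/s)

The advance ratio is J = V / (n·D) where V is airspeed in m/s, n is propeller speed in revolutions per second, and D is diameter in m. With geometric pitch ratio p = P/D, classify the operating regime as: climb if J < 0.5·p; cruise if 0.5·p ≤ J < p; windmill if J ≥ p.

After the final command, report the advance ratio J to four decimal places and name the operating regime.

set_propeller: D = 0.201 m, P = 0.21 m (p = P/D = 1.044776); state ← (V=0, rpm=0)
throttle_to(4969): rpm ← 4969
adjust_throttle(+155): rpm ← 4969 +155 = 5124
set_airspeed(17.39): V ← 17.39 m/s
adjust_airspeed(+12.07): V ← 17.39 +12.07 = 29.46 m/s
final state: V = 29.46 m/s, rpm = 5124 → n = rpm/60 = 85.400000 rev/s
J = V / (n·D) = 29.46 / (85.400000 × 0.201) = 1.716243
regime bands: climb J<0.5224 | cruise [0.5224, 1.0448) | windmill J≥1.0448
J = 1.7162 → windmill

J = 1.7162, regime = windmill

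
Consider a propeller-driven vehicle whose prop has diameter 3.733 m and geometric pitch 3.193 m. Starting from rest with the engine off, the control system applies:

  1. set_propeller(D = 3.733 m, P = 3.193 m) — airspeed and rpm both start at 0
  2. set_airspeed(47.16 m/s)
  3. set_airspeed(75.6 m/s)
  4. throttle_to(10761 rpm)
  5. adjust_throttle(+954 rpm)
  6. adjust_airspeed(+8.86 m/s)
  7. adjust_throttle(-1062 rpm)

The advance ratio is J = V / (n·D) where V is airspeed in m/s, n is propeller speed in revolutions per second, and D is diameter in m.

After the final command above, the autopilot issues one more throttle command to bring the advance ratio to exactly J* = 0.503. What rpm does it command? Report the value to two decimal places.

set_propeller: D = 3.733 m, P = 3.193 m (p = P/D = 0.855344); state ← (V=0, rpm=0)
set_airspeed(47.16): V ← 47.16 m/s
set_airspeed(75.6): V ← 75.6 m/s
throttle_to(10761): rpm ← 10761
adjust_throttle(+954): rpm ← 10761 +954 = 11715
adjust_airspeed(+8.86): V ← 75.6 +8.86 = 84.46 m/s
adjust_throttle(-1062): rpm ← 11715 -1062 = 10653
final state: V = 84.46 m/s, rpm = 10653 → n = rpm/60 = 177.550000 rev/s
target J* = 0.503; solve J* = V/(n·D) for n: n = V/(J*·D) = 84.46/(0.503 × 3.733) = 44.980585 rev/s
rpm = 60·n = 2698.835117

rpm = 2698.84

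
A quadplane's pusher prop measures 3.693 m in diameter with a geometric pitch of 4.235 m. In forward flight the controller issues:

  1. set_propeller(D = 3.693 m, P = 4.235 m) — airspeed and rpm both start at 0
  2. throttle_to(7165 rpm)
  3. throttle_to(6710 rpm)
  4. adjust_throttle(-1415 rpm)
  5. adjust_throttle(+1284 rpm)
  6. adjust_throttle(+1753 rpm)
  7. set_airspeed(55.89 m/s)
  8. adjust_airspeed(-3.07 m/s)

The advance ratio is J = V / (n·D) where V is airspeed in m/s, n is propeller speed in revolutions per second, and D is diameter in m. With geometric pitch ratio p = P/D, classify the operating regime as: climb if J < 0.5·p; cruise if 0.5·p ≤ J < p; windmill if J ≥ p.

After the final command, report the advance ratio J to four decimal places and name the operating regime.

set_propeller: D = 3.693 m, P = 4.235 m (p = P/D = 1.146764); state ← (V=0, rpm=0)
throttle_to(7165): rpm ← 7165
throttle_to(6710): rpm ← 6710
adjust_throttle(-1415): rpm ← 6710 -1415 = 5295
adjust_throttle(+1284): rpm ← 5295 +1284 = 6579
adjust_throttle(+1753): rpm ← 6579 +1753 = 8332
set_airspeed(55.89): V ← 55.89 m/s
adjust_airspeed(-3.07): V ← 55.89 -3.07 = 52.82 m/s
final state: V = 52.82 m/s, rpm = 8332 → n = rpm/60 = 138.866667 rev/s
J = V / (n·D) = 52.82 / (138.866667 × 3.693) = 0.102996
regime bands: climb J<0.5734 | cruise [0.5734, 1.1468) | windmill J≥1.1468
J = 0.1030 → climb

J = 0.1030, regime = climb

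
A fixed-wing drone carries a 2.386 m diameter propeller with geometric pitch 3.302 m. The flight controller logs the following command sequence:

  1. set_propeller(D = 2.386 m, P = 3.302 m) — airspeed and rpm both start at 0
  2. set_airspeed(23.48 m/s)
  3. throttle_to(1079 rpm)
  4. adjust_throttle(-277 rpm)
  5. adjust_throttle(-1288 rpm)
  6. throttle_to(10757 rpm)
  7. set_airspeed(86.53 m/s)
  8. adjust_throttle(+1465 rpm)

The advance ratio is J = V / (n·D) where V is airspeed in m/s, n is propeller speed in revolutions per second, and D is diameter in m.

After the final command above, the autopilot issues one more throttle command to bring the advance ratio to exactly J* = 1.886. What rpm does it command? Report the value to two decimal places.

set_propeller: D = 2.386 m, P = 3.302 m (p = P/D = 1.383906); state ← (V=0, rpm=0)
set_airspeed(23.48): V ← 23.48 m/s
throttle_to(1079): rpm ← 1079
adjust_throttle(-277): rpm ← 1079 -277 = 802
adjust_throttle(-1288): rpm ← 802 -1288 = -486
throttle_to(10757): rpm ← 10757
set_airspeed(86.53): V ← 86.53 m/s
adjust_throttle(+1465): rpm ← 10757 +1465 = 12222
final state: V = 86.53 m/s, rpm = 12222 → n = rpm/60 = 203.700000 rev/s
target J* = 1.886; solve J* = V/(n·D) for n: n = V/(J*·D) = 86.53/(1.886 × 2.386) = 19.228906 rev/s
rpm = 60·n = 1153.734359

rpm = 1153.73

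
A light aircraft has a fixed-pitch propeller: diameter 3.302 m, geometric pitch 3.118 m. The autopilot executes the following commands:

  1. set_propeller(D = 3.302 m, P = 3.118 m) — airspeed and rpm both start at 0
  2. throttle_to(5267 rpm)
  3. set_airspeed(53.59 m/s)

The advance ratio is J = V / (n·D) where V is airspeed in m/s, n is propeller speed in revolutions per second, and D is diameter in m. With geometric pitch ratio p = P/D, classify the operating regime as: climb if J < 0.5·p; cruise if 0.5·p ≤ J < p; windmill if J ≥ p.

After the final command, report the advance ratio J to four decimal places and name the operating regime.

J = 0.1849, regime = climb

set_propeller: D = 3.302 m, P = 3.118 m (p = P/D = 0.944276); state ← (V=0, rpm=0)
throttle_to(5267): rpm ← 5267
set_airspeed(53.59): V ← 53.59 m/s
final state: V = 53.59 m/s, rpm = 5267 → n = rpm/60 = 87.783333 rev/s
J = V / (n·D) = 53.59 / (87.783333 × 3.302) = 0.184882
regime bands: climb J<0.4721 | cruise [0.4721, 0.9443) | windmill J≥0.9443
J = 0.1849 → climb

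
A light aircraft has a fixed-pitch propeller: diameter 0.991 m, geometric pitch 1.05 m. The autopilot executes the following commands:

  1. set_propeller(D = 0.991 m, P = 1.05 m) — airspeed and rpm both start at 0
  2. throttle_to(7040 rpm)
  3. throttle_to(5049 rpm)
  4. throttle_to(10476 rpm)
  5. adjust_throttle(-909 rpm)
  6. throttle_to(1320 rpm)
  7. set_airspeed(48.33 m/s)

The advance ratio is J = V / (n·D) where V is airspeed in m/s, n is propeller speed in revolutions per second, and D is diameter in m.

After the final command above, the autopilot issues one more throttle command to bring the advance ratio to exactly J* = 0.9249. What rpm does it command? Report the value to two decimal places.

rpm = 3163.73

set_propeller: D = 0.991 m, P = 1.05 m (p = P/D = 1.059536); state ← (V=0, rpm=0)
throttle_to(7040): rpm ← 7040
throttle_to(5049): rpm ← 5049
throttle_to(10476): rpm ← 10476
adjust_throttle(-909): rpm ← 10476 -909 = 9567
throttle_to(1320): rpm ← 1320
set_airspeed(48.33): V ← 48.33 m/s
final state: V = 48.33 m/s, rpm = 1320 → n = rpm/60 = 22.000000 rev/s
target J* = 0.9249; solve J* = V/(n·D) for n: n = V/(J*·D) = 48.33/(0.9249 × 0.991) = 52.728857 rev/s
rpm = 60·n = 3163.731449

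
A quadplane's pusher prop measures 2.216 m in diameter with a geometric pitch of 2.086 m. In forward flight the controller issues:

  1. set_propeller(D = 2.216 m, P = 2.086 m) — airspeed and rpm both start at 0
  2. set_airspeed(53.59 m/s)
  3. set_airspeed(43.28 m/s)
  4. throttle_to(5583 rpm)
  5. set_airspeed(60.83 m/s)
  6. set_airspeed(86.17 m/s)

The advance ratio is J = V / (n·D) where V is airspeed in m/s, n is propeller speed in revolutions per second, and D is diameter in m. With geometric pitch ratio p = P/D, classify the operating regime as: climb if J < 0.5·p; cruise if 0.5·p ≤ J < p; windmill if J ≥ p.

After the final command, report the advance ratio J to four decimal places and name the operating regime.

set_propeller: D = 2.216 m, P = 2.086 m (p = P/D = 0.941336); state ← (V=0, rpm=0)
set_airspeed(53.59): V ← 53.59 m/s
set_airspeed(43.28): V ← 43.28 m/s
throttle_to(5583): rpm ← 5583
set_airspeed(60.83): V ← 60.83 m/s
set_airspeed(86.17): V ← 86.17 m/s
final state: V = 86.17 m/s, rpm = 5583 → n = rpm/60 = 93.050000 rev/s
J = V / (n·D) = 86.17 / (93.050000 × 2.216) = 0.417898
regime bands: climb J<0.4707 | cruise [0.4707, 0.9413) | windmill J≥0.9413
J = 0.4179 → climb

J = 0.4179, regime = climb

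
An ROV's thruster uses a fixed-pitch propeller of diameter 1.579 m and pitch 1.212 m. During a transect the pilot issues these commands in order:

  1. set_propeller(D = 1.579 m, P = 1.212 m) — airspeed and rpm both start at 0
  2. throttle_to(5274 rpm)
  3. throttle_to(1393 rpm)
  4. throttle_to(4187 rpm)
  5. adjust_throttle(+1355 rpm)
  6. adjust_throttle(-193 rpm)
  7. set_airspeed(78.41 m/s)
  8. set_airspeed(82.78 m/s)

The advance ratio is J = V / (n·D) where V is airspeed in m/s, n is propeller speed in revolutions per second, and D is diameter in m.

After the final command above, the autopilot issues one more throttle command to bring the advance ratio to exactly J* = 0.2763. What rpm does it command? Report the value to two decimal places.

set_propeller: D = 1.579 m, P = 1.212 m (p = P/D = 0.767574); state ← (V=0, rpm=0)
throttle_to(5274): rpm ← 5274
throttle_to(1393): rpm ← 1393
throttle_to(4187): rpm ← 4187
adjust_throttle(+1355): rpm ← 4187 +1355 = 5542
adjust_throttle(-193): rpm ← 5542 -193 = 5349
set_airspeed(78.41): V ← 78.41 m/s
set_airspeed(82.78): V ← 82.78 m/s
final state: V = 82.78 m/s, rpm = 5349 → n = rpm/60 = 89.150000 rev/s
target J* = 0.2763; solve J* = V/(n·D) for n: n = V/(J*·D) = 82.78/(0.2763 × 1.579) = 189.741534 rev/s
rpm = 60·n = 11384.492033

rpm = 11384.49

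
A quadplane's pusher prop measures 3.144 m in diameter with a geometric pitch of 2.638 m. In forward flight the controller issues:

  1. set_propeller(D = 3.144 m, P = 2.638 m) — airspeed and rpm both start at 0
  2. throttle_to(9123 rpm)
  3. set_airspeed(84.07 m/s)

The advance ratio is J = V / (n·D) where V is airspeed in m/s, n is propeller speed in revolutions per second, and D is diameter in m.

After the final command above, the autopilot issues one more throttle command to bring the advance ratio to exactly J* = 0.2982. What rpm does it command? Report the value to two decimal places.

rpm = 5380.25

set_propeller: D = 3.144 m, P = 2.638 m (p = P/D = 0.839059); state ← (V=0, rpm=0)
throttle_to(9123): rpm ← 9123
set_airspeed(84.07): V ← 84.07 m/s
final state: V = 84.07 m/s, rpm = 9123 → n = rpm/60 = 152.050000 rev/s
target J* = 0.2982; solve J* = V/(n·D) for n: n = V/(J*·D) = 84.07/(0.2982 × 3.144) = 89.670764 rev/s
rpm = 60·n = 5380.245852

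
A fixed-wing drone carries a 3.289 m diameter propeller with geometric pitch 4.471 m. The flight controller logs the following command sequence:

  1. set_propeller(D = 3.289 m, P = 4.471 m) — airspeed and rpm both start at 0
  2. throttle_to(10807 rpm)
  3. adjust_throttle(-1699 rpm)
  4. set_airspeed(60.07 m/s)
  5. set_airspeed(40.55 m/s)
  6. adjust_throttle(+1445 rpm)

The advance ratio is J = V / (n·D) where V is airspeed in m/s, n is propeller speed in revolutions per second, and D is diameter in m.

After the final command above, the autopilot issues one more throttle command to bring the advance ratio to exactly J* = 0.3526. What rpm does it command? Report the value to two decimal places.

set_propeller: D = 3.289 m, P = 4.471 m (p = P/D = 1.359380); state ← (V=0, rpm=0)
throttle_to(10807): rpm ← 10807
adjust_throttle(-1699): rpm ← 10807 -1699 = 9108
set_airspeed(60.07): V ← 60.07 m/s
set_airspeed(40.55): V ← 40.55 m/s
adjust_throttle(+1445): rpm ← 9108 +1445 = 10553
final state: V = 40.55 m/s, rpm = 10553 → n = rpm/60 = 175.883333 rev/s
target J* = 0.3526; solve J* = V/(n·D) for n: n = V/(J*·D) = 40.55/(0.3526 × 3.289) = 34.965897 rev/s
rpm = 60·n = 2097.953835

rpm = 2097.95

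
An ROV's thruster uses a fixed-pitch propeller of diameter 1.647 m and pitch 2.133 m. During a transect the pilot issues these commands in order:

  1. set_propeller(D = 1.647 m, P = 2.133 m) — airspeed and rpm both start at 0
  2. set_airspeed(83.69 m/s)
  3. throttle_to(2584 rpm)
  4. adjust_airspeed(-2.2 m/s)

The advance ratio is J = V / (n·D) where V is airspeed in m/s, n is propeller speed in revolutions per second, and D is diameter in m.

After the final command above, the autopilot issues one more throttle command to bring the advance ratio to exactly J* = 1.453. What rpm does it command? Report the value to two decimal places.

rpm = 2043.13

set_propeller: D = 1.647 m, P = 2.133 m (p = P/D = 1.295082); state ← (V=0, rpm=0)
set_airspeed(83.69): V ← 83.69 m/s
throttle_to(2584): rpm ← 2584
adjust_airspeed(-2.2): V ← 83.69 -2.2 = 81.49 m/s
final state: V = 81.49 m/s, rpm = 2584 → n = rpm/60 = 43.066667 rev/s
target J* = 1.453; solve J* = V/(n·D) for n: n = V/(J*·D) = 81.49/(1.453 × 1.647) = 34.052194 rev/s
rpm = 60·n = 2043.131665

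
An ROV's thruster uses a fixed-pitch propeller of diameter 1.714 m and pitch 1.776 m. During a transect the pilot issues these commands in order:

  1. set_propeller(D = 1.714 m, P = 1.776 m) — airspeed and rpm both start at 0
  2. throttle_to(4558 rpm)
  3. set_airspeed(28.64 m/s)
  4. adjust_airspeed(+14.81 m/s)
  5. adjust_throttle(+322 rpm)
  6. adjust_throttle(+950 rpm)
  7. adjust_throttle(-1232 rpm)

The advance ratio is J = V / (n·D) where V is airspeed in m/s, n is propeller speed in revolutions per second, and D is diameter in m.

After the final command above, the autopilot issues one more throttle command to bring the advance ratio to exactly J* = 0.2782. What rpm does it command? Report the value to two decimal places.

rpm = 5467.30

set_propeller: D = 1.714 m, P = 1.776 m (p = P/D = 1.036173); state ← (V=0, rpm=0)
throttle_to(4558): rpm ← 4558
set_airspeed(28.64): V ← 28.64 m/s
adjust_airspeed(+14.81): V ← 28.64 +14.81 = 43.45 m/s
adjust_throttle(+322): rpm ← 4558 +322 = 4880
adjust_throttle(+950): rpm ← 4880 +950 = 5830
adjust_throttle(-1232): rpm ← 5830 -1232 = 4598
final state: V = 43.45 m/s, rpm = 4598 → n = rpm/60 = 76.633333 rev/s
target J* = 0.2782; solve J* = V/(n·D) for n: n = V/(J*·D) = 43.45/(0.2782 × 1.714) = 91.121705 rev/s
rpm = 60·n = 5467.302303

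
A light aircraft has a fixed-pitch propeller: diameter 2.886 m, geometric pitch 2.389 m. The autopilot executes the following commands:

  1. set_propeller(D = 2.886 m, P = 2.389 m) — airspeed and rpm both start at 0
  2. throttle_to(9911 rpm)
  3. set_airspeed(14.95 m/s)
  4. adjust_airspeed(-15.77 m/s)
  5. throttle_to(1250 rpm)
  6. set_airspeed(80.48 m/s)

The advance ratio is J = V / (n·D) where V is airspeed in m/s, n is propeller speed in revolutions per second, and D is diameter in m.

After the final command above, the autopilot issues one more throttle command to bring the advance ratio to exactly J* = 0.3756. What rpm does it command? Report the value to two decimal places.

rpm = 4454.69

set_propeller: D = 2.886 m, P = 2.389 m (p = P/D = 0.827789); state ← (V=0, rpm=0)
throttle_to(9911): rpm ← 9911
set_airspeed(14.95): V ← 14.95 m/s
adjust_airspeed(-15.77): V ← 14.95 -15.77 = -0.82 m/s
throttle_to(1250): rpm ← 1250
set_airspeed(80.48): V ← 80.48 m/s
final state: V = 80.48 m/s, rpm = 1250 → n = rpm/60 = 20.833333 rev/s
target J* = 0.3756; solve J* = V/(n·D) for n: n = V/(J*·D) = 80.48/(0.3756 × 2.886) = 74.244803 rev/s
rpm = 60·n = 4454.688161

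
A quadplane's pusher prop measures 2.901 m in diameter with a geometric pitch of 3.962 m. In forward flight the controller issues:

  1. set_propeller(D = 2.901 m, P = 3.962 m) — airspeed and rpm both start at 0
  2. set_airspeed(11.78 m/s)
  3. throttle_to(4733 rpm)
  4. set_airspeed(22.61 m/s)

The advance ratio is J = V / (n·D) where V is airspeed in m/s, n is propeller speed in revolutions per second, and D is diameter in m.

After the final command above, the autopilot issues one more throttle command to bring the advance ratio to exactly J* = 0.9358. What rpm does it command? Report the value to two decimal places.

set_propeller: D = 2.901 m, P = 3.962 m (p = P/D = 1.365736); state ← (V=0, rpm=0)
set_airspeed(11.78): V ← 11.78 m/s
throttle_to(4733): rpm ← 4733
set_airspeed(22.61): V ← 22.61 m/s
final state: V = 22.61 m/s, rpm = 4733 → n = rpm/60 = 78.883333 rev/s
target J* = 0.9358; solve J* = V/(n·D) for n: n = V/(J*·D) = 22.61/(0.9358 × 2.901) = 8.328558 rev/s
rpm = 60·n = 499.713455

rpm = 499.71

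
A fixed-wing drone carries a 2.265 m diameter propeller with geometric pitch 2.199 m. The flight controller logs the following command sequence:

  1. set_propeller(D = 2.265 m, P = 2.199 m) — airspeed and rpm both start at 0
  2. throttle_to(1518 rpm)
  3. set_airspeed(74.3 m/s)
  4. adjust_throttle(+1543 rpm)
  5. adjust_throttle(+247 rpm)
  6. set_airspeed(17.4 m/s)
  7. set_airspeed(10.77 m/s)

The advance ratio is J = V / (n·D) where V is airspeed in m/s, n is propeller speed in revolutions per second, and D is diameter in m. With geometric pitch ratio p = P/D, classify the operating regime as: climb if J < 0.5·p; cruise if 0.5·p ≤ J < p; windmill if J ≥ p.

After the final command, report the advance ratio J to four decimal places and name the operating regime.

J = 0.0862, regime = climb

set_propeller: D = 2.265 m, P = 2.199 m (p = P/D = 0.970861); state ← (V=0, rpm=0)
throttle_to(1518): rpm ← 1518
set_airspeed(74.3): V ← 74.3 m/s
adjust_throttle(+1543): rpm ← 1518 +1543 = 3061
adjust_throttle(+247): rpm ← 3061 +247 = 3308
set_airspeed(17.4): V ← 17.4 m/s
set_airspeed(10.77): V ← 10.77 m/s
final state: V = 10.77 m/s, rpm = 3308 → n = rpm/60 = 55.133333 rev/s
J = V / (n·D) = 10.77 / (55.133333 × 2.265) = 0.086245
regime bands: climb J<0.4854 | cruise [0.4854, 0.9709) | windmill J≥0.9709
J = 0.0862 → climb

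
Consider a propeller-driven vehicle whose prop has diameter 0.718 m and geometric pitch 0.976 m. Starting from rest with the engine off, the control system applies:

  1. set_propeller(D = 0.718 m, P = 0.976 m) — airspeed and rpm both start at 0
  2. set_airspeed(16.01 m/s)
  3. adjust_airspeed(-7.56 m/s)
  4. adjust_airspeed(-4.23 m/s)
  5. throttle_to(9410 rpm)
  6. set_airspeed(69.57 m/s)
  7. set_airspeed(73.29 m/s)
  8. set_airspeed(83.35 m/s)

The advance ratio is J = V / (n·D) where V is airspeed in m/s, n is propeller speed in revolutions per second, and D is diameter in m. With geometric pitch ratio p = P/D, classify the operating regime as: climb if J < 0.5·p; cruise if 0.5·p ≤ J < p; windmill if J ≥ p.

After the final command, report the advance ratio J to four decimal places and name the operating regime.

J = 0.7402, regime = cruise

set_propeller: D = 0.718 m, P = 0.976 m (p = P/D = 1.359331); state ← (V=0, rpm=0)
set_airspeed(16.01): V ← 16.01 m/s
adjust_airspeed(-7.56): V ← 16.01 -7.56 = 8.45 m/s
adjust_airspeed(-4.23): V ← 8.45 -4.23 = 4.22 m/s
throttle_to(9410): rpm ← 9410
set_airspeed(69.57): V ← 69.57 m/s
set_airspeed(73.29): V ← 73.29 m/s
set_airspeed(83.35): V ← 83.35 m/s
final state: V = 83.35 m/s, rpm = 9410 → n = rpm/60 = 156.833333 rev/s
J = V / (n·D) = 83.35 / (156.833333 × 0.718) = 0.740189
regime bands: climb J<0.6797 | cruise [0.6797, 1.3593) | windmill J≥1.3593
J = 0.7402 → cruise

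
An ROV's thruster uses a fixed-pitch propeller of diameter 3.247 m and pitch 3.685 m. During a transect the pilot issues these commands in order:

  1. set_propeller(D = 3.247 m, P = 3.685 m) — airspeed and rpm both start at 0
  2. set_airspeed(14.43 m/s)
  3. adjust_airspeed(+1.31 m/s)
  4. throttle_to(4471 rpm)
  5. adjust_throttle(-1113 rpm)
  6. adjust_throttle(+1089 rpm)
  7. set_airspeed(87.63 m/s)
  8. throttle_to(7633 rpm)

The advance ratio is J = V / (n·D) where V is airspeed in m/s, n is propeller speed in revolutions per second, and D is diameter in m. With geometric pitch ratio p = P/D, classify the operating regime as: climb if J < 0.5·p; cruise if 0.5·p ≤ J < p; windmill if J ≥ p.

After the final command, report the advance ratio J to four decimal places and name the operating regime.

J = 0.2121, regime = climb

set_propeller: D = 3.247 m, P = 3.685 m (p = P/D = 1.134894); state ← (V=0, rpm=0)
set_airspeed(14.43): V ← 14.43 m/s
adjust_airspeed(+1.31): V ← 14.43 +1.31 = 15.74 m/s
throttle_to(4471): rpm ← 4471
adjust_throttle(-1113): rpm ← 4471 -1113 = 3358
adjust_throttle(+1089): rpm ← 3358 +1089 = 4447
set_airspeed(87.63): V ← 87.63 m/s
throttle_to(7633): rpm ← 7633
final state: V = 87.63 m/s, rpm = 7633 → n = rpm/60 = 127.216667 rev/s
J = V / (n·D) = 87.63 / (127.216667 × 3.247) = 0.212142
regime bands: climb J<0.5674 | cruise [0.5674, 1.1349) | windmill J≥1.1349
J = 0.2121 → climb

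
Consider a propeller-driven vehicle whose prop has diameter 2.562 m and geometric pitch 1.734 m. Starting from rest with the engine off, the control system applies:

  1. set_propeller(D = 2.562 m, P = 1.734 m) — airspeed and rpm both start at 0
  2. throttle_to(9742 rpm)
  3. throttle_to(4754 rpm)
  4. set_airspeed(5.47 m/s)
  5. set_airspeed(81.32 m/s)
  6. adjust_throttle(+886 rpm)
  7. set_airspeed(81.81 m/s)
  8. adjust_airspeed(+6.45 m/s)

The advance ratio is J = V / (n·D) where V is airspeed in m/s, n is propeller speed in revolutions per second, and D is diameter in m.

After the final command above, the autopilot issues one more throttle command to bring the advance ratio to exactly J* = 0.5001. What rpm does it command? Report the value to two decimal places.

rpm = 4133.13

set_propeller: D = 2.562 m, P = 1.734 m (p = P/D = 0.676815); state ← (V=0, rpm=0)
throttle_to(9742): rpm ← 9742
throttle_to(4754): rpm ← 4754
set_airspeed(5.47): V ← 5.47 m/s
set_airspeed(81.32): V ← 81.32 m/s
adjust_throttle(+886): rpm ← 4754 +886 = 5640
set_airspeed(81.81): V ← 81.81 m/s
adjust_airspeed(+6.45): V ← 81.81 +6.45 = 88.26 m/s
final state: V = 88.26 m/s, rpm = 5640 → n = rpm/60 = 94.000000 rev/s
target J* = 0.5001; solve J* = V/(n·D) for n: n = V/(J*·D) = 88.26/(0.5001 × 2.562) = 68.885520 rev/s
rpm = 60·n = 4133.131219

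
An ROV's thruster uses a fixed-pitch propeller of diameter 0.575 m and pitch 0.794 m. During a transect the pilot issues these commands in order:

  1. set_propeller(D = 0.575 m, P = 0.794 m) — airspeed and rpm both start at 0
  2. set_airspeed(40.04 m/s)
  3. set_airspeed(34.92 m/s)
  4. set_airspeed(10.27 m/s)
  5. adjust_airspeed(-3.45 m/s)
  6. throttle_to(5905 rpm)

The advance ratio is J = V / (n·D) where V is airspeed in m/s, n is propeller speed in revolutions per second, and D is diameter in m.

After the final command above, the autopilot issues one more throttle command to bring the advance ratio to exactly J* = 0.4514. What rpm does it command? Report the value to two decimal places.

rpm = 1576.54

set_propeller: D = 0.575 m, P = 0.794 m (p = P/D = 1.380870); state ← (V=0, rpm=0)
set_airspeed(40.04): V ← 40.04 m/s
set_airspeed(34.92): V ← 34.92 m/s
set_airspeed(10.27): V ← 10.27 m/s
adjust_airspeed(-3.45): V ← 10.27 -3.45 = 6.82 m/s
throttle_to(5905): rpm ← 5905
final state: V = 6.82 m/s, rpm = 5905 → n = rpm/60 = 98.416667 rev/s
target J* = 0.4514; solve J* = V/(n·D) for n: n = V/(J*·D) = 6.82/(0.4514 × 0.575) = 26.275741 rev/s
rpm = 60·n = 1576.544470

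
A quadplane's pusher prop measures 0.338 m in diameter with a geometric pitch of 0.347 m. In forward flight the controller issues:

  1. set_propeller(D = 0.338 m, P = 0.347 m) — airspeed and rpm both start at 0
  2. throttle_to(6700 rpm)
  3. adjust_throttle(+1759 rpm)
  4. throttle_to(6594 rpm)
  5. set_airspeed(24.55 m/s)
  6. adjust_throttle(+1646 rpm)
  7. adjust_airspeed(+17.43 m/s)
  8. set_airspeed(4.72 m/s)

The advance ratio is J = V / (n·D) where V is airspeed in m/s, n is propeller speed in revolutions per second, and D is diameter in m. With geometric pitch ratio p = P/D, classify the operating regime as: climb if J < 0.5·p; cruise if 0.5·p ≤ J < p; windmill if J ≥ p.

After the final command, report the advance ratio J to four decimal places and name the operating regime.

J = 0.1017, regime = climb

set_propeller: D = 0.338 m, P = 0.347 m (p = P/D = 1.026627); state ← (V=0, rpm=0)
throttle_to(6700): rpm ← 6700
adjust_throttle(+1759): rpm ← 6700 +1759 = 8459
throttle_to(6594): rpm ← 6594
set_airspeed(24.55): V ← 24.55 m/s
adjust_throttle(+1646): rpm ← 6594 +1646 = 8240
adjust_airspeed(+17.43): V ← 24.55 +17.43 = 41.98 m/s
set_airspeed(4.72): V ← 4.72 m/s
final state: V = 4.72 m/s, rpm = 8240 → n = rpm/60 = 137.333333 rev/s
J = V / (n·D) = 4.72 / (137.333333 × 0.338) = 0.101683
regime bands: climb J<0.5133 | cruise [0.5133, 1.0266) | windmill J≥1.0266
J = 0.1017 → climb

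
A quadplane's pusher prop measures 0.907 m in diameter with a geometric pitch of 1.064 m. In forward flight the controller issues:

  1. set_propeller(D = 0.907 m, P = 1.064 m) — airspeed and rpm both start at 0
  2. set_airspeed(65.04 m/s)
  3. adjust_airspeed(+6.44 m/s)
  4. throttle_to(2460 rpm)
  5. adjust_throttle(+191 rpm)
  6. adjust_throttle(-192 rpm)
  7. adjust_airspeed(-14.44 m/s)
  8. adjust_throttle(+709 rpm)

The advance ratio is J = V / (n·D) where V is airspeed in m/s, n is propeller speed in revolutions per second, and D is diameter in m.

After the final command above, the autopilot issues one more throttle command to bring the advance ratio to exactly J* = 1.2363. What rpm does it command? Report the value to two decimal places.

set_propeller: D = 0.907 m, P = 1.064 m (p = P/D = 1.173098); state ← (V=0, rpm=0)
set_airspeed(65.04): V ← 65.04 m/s
adjust_airspeed(+6.44): V ← 65.04 +6.44 = 71.48 m/s
throttle_to(2460): rpm ← 2460
adjust_throttle(+191): rpm ← 2460 +191 = 2651
adjust_throttle(-192): rpm ← 2651 -192 = 2459
adjust_airspeed(-14.44): V ← 71.48 -14.44 = 57.04 m/s
adjust_throttle(+709): rpm ← 2459 +709 = 3168
final state: V = 57.04 m/s, rpm = 3168 → n = rpm/60 = 52.800000 rev/s
target J* = 1.2363; solve J* = V/(n·D) for n: n = V/(J*·D) = 57.04/(1.2363 × 0.907) = 50.868433 rev/s
rpm = 60·n = 3052.105988

rpm = 3052.11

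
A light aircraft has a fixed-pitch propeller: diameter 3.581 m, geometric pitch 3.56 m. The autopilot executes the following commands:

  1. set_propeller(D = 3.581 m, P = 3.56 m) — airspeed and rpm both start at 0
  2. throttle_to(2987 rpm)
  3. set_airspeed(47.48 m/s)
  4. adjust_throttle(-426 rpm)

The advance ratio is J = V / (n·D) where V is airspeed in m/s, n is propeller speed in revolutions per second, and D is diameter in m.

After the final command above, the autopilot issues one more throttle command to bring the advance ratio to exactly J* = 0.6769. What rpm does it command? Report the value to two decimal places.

rpm = 1175.26

set_propeller: D = 3.581 m, P = 3.56 m (p = P/D = 0.994136); state ← (V=0, rpm=0)
throttle_to(2987): rpm ← 2987
set_airspeed(47.48): V ← 47.48 m/s
adjust_throttle(-426): rpm ← 2987 -426 = 2561
final state: V = 47.48 m/s, rpm = 2561 → n = rpm/60 = 42.683333 rev/s
target J* = 0.6769; solve J* = V/(n·D) for n: n = V/(J*·D) = 47.48/(0.6769 × 3.581) = 19.587629 rev/s
rpm = 60·n = 1175.257755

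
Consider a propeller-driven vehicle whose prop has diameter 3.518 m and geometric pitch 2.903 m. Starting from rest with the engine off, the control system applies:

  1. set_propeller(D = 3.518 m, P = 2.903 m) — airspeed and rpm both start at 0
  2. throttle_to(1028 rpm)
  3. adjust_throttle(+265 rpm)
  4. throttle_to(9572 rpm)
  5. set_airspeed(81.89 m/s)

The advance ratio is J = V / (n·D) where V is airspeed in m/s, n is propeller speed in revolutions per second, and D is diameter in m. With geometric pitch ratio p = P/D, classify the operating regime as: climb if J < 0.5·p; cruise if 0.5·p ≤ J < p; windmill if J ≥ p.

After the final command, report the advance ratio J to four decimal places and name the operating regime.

set_propeller: D = 3.518 m, P = 2.903 m (p = P/D = 0.825185); state ← (V=0, rpm=0)
throttle_to(1028): rpm ← 1028
adjust_throttle(+265): rpm ← 1028 +265 = 1293
throttle_to(9572): rpm ← 9572
set_airspeed(81.89): V ← 81.89 m/s
final state: V = 81.89 m/s, rpm = 9572 → n = rpm/60 = 159.533333 rev/s
J = V / (n·D) = 81.89 / (159.533333 × 3.518) = 0.145910
regime bands: climb J<0.4126 | cruise [0.4126, 0.8252) | windmill J≥0.8252
J = 0.1459 → climb

J = 0.1459, regime = climb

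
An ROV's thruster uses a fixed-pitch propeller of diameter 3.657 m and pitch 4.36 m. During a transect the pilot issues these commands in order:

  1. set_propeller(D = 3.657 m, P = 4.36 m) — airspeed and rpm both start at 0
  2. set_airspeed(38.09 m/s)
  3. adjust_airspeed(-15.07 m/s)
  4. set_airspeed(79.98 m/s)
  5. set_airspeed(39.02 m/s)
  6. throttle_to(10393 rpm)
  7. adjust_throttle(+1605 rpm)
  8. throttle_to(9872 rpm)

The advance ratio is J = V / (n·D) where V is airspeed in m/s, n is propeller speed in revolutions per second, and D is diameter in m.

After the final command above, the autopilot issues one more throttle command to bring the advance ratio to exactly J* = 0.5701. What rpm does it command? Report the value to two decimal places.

rpm = 1122.96

set_propeller: D = 3.657 m, P = 4.36 m (p = P/D = 1.192234); state ← (V=0, rpm=0)
set_airspeed(38.09): V ← 38.09 m/s
adjust_airspeed(-15.07): V ← 38.09 -15.07 = 23.02 m/s
set_airspeed(79.98): V ← 79.98 m/s
set_airspeed(39.02): V ← 39.02 m/s
throttle_to(10393): rpm ← 10393
adjust_throttle(+1605): rpm ← 10393 +1605 = 11998
throttle_to(9872): rpm ← 9872
final state: V = 39.02 m/s, rpm = 9872 → n = rpm/60 = 164.533333 rev/s
target J* = 0.5701; solve J* = V/(n·D) for n: n = V/(J*·D) = 39.02/(0.5701 × 3.657) = 18.715924 rev/s
rpm = 60·n = 1122.955416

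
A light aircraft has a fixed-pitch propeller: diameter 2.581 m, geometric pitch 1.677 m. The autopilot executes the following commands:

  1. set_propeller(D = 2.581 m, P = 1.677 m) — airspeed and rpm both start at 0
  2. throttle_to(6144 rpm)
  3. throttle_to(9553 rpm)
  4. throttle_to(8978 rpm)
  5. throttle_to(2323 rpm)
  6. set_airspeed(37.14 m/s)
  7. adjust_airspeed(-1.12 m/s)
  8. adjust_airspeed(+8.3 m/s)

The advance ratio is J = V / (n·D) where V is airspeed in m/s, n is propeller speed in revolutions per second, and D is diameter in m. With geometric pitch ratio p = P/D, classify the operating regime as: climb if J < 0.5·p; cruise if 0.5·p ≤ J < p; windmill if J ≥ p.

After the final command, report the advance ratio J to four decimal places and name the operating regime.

J = 0.4435, regime = cruise

set_propeller: D = 2.581 m, P = 1.677 m (p = P/D = 0.649748); state ← (V=0, rpm=0)
throttle_to(6144): rpm ← 6144
throttle_to(9553): rpm ← 9553
throttle_to(8978): rpm ← 8978
throttle_to(2323): rpm ← 2323
set_airspeed(37.14): V ← 37.14 m/s
adjust_airspeed(-1.12): V ← 37.14 -1.12 = 36.02 m/s
adjust_airspeed(+8.3): V ← 36.02 +8.3 = 44.32 m/s
final state: V = 44.32 m/s, rpm = 2323 → n = rpm/60 = 38.716667 rev/s
J = V / (n·D) = 44.32 / (38.716667 × 2.581) = 0.443521
regime bands: climb J<0.3249 | cruise [0.3249, 0.6497) | windmill J≥0.6497
J = 0.4435 → cruise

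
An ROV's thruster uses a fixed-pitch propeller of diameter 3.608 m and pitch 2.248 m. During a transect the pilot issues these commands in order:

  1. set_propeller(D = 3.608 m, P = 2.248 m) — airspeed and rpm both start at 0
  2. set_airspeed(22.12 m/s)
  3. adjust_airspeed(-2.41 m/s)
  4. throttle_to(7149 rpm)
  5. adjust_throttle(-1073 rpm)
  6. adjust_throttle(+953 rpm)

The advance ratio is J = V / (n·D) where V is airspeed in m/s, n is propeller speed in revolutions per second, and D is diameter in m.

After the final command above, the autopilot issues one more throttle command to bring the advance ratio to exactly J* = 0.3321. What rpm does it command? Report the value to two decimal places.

set_propeller: D = 3.608 m, P = 2.248 m (p = P/D = 0.623060); state ← (V=0, rpm=0)
set_airspeed(22.12): V ← 22.12 m/s
adjust_airspeed(-2.41): V ← 22.12 -2.41 = 19.71 m/s
throttle_to(7149): rpm ← 7149
adjust_throttle(-1073): rpm ← 7149 -1073 = 6076
adjust_throttle(+953): rpm ← 6076 +953 = 7029
final state: V = 19.71 m/s, rpm = 7029 → n = rpm/60 = 117.150000 rev/s
target J* = 0.3321; solve J* = V/(n·D) for n: n = V/(J*·D) = 19.71/(0.3321 × 3.608) = 16.449444 rev/s
rpm = 60·n = 986.966632

rpm = 986.97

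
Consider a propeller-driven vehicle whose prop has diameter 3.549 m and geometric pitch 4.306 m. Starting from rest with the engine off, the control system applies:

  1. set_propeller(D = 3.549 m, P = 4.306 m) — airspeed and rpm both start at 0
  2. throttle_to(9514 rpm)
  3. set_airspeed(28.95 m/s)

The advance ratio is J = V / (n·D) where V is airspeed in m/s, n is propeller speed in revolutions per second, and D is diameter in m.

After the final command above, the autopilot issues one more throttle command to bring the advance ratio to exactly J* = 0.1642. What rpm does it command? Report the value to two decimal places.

rpm = 2980.72

set_propeller: D = 3.549 m, P = 4.306 m (p = P/D = 1.213300); state ← (V=0, rpm=0)
throttle_to(9514): rpm ← 9514
set_airspeed(28.95): V ← 28.95 m/s
final state: V = 28.95 m/s, rpm = 9514 → n = rpm/60 = 158.566667 rev/s
target J* = 0.1642; solve J* = V/(n·D) for n: n = V/(J*·D) = 28.95/(0.1642 × 3.549) = 49.678608 rev/s
rpm = 60·n = 2980.716463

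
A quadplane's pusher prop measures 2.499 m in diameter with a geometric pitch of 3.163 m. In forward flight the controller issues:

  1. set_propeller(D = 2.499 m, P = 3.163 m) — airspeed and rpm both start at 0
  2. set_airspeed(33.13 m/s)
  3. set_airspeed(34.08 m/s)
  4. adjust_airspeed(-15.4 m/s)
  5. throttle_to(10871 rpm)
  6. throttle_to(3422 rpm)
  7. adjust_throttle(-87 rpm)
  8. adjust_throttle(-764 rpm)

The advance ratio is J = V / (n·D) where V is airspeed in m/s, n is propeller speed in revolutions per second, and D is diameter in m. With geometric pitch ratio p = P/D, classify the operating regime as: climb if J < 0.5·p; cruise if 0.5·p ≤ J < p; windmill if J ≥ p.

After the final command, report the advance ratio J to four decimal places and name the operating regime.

set_propeller: D = 2.499 m, P = 3.163 m (p = P/D = 1.265706); state ← (V=0, rpm=0)
set_airspeed(33.13): V ← 33.13 m/s
set_airspeed(34.08): V ← 34.08 m/s
adjust_airspeed(-15.4): V ← 34.08 -15.4 = 18.68 m/s
throttle_to(10871): rpm ← 10871
throttle_to(3422): rpm ← 3422
adjust_throttle(-87): rpm ← 3422 -87 = 3335
adjust_throttle(-764): rpm ← 3335 -764 = 2571
final state: V = 18.68 m/s, rpm = 2571 → n = rpm/60 = 42.850000 rev/s
J = V / (n·D) = 18.68 / (42.850000 × 2.499) = 0.174446
regime bands: climb J<0.6329 | cruise [0.6329, 1.2657) | windmill J≥1.2657
J = 0.1744 → climb

J = 0.1744, regime = climb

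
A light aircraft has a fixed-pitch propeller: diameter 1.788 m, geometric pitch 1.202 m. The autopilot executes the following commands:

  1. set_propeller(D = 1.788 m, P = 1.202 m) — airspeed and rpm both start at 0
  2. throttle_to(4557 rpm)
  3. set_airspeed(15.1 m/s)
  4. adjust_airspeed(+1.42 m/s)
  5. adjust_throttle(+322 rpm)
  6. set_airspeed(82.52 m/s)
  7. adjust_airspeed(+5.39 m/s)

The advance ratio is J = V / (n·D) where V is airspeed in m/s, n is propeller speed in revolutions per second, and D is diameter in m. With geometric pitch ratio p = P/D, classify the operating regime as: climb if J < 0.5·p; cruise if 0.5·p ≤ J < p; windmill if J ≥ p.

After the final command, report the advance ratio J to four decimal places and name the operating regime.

J = 0.6046, regime = cruise

set_propeller: D = 1.788 m, P = 1.202 m (p = P/D = 0.672260); state ← (V=0, rpm=0)
throttle_to(4557): rpm ← 4557
set_airspeed(15.1): V ← 15.1 m/s
adjust_airspeed(+1.42): V ← 15.1 +1.42 = 16.52 m/s
adjust_throttle(+322): rpm ← 4557 +322 = 4879
set_airspeed(82.52): V ← 82.52 m/s
adjust_airspeed(+5.39): V ← 82.52 +5.39 = 87.91 m/s
final state: V = 87.91 m/s, rpm = 4879 → n = rpm/60 = 81.316667 rev/s
J = V / (n·D) = 87.91 / (81.316667 × 1.788) = 0.604632
regime bands: climb J<0.3361 | cruise [0.3361, 0.6723) | windmill J≥0.6723
J = 0.6046 → cruise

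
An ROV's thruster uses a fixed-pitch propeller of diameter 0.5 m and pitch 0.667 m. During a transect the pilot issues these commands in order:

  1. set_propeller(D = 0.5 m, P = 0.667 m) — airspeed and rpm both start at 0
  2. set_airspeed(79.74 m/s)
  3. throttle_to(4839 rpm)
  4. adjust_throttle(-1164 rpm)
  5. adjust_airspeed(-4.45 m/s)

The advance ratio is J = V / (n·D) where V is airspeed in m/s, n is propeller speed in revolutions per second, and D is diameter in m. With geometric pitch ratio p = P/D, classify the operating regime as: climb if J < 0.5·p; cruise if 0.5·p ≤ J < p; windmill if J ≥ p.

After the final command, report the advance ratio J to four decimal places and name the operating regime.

set_propeller: D = 0.5 m, P = 0.667 m (p = P/D = 1.334000); state ← (V=0, rpm=0)
set_airspeed(79.74): V ← 79.74 m/s
throttle_to(4839): rpm ← 4839
adjust_throttle(-1164): rpm ← 4839 -1164 = 3675
adjust_airspeed(-4.45): V ← 79.74 -4.45 = 75.29 m/s
final state: V = 75.29 m/s, rpm = 3675 → n = rpm/60 = 61.250000 rev/s
J = V / (n·D) = 75.29 / (61.250000 × 0.5) = 2.458449
regime bands: climb J<0.6670 | cruise [0.6670, 1.3340) | windmill J≥1.3340
J = 2.4584 → windmill

J = 2.4584, regime = windmill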